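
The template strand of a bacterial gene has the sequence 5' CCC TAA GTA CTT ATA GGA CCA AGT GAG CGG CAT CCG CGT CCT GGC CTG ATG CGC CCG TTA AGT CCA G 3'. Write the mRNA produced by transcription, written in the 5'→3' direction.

RNA polymerase reads the template 3'→5' and synthesizes mRNA 5'→3' by base-pairing (A→U, T→A, G↔C). The complement of the template is GGGATTCATGAATATCCTGGTTCACTCGCCGTAGGCGCAGGACCGGACTACGCGGGCAATTCAGGTC; antiparallel, so 5'→3' the coding strand is CTGGACTTAACGGGCGCATCAGGCCAGGACGCGGATGCCGCTCACTTGGTCCTATAAGTACTTAGGG. Replace T with U for the mRNA.

5'-CUGGACUUAACGGGCGCAUCAGGCCAGGACGCGGAUGCCGCUCACUUGGUCCUAUAAGUACUUAGGG-3'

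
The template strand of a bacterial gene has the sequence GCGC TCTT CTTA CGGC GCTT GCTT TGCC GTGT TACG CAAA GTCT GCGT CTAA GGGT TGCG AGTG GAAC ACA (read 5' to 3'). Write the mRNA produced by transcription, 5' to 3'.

5'-UGUGUUCCACUCGCAACCCUUAGACGCAGACUUUGCGUAACACGGCAAAGCAAGCGCCGUAAGAAGAGCGC-3'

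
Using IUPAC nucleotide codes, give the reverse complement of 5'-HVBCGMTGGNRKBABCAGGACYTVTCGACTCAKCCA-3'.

5'-TGGMTGAGTCGABARGTCCTGVTVMYNCCAKCGVBD-3'

Standard pairs A↔T, G↔C; ambiguity codes pair R↔Y, M↔K, B↔V, H↔D, N↔N. Complement (DBVGCKACCNYMVTVGTCCTGRABAGCTGAGTMGGT), then reverse for 5'→3'.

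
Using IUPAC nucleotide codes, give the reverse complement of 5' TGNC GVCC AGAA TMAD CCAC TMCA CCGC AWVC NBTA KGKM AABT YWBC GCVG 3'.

Standard pairs A↔T, G↔C; ambiguity codes pair Y↔R, M↔K, W↔W, B↔V, D↔H, N↔N. Complement (ACNGCBGGTCTTAKTHGGTGAKGTGGCGTWBGNVATMCMKTTVARWVGCGBC), then reverse for 5'→3'.

5'-CBGCGVWRAVTTKMCMTAVNGBWTGCGGTGKAGTGGHTKATTCTGGBCGNCA-3'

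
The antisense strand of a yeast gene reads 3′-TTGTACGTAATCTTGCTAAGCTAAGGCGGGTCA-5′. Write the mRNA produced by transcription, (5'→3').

5'-AACAUGCAUUAGAACGAUUCGAUUCCGCCCAGU-3'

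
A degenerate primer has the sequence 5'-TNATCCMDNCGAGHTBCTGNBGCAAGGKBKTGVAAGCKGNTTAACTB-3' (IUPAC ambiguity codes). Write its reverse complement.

Standard pairs A↔T, G↔C; ambiguity codes pair M↔K, B↔V, D↔H, N↔N. Complement (ANTAGGKHNGCTCDAVGACNVCGTTCCMVMACBTTCGMCNAATTGAV), then reverse for 5'→3'.

5'-VAGTTAANCMGCTTBCAMVMCCTTGCVNCAGVADCTCGNHKGGATNA-3'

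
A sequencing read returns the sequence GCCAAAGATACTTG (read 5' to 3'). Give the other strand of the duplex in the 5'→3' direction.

5'-CAAGTATCTTTGGC-3'

The complement of GCCAAAGATACTTG is CGGTTTCTATGAAC (A↔T, G↔C). DNA strands are antiparallel, so the complementary strand runs 3'→5'; reversing gives the 5'→3' form.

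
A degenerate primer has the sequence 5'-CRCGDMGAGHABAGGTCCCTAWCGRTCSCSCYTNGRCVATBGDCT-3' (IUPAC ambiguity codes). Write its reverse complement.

Standard pairs A↔T, G↔C; ambiguity codes pair R↔Y, M↔K, W↔W, S↔S, B↔V, D↔H, N↔N. Complement (GYGCHKCTCDTVTCCAGGGATWGCYAGSGSGRANCYGBTAVCHGA), then reverse for 5'→3'.

5'-AGHCVATBGYCNARGSGSGAYCGWTAGGGACCTVTDCTCKHCGYG-3'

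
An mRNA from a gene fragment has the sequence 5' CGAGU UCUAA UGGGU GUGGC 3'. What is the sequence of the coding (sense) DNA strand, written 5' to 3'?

The coding DNA strand has the same 5'→3' sequence as the mRNA with U replaced by T.

5'-CGAGTTCTAATGGGTGTGGC-3'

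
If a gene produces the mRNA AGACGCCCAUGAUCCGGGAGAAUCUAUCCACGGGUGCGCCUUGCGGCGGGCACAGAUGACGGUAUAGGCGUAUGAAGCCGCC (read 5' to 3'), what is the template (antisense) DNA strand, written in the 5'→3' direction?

Replace U with T to get the coding DNA strand: AGACGCCCATGATCCGGGAGAATCTATCCACGGGTGCGCCTTGCGGCGGGCACAGATGACGGTATAGGCGTATGAAGCCGCC. The template strand is its reverse complement (complement TCTGCGGGTACTAGGCCCTCTTAGATAGGTGCCCACGCGGAACGCCGCCCGTGTCTACTGCCATATCCGCATACTTCGGCGG, then reverse).

5'-GGCGGCTTCATACGCCTATACCGTCATCTGTGCCCGCCGCAAGGCGCACCCGTGGATAGATTCTCCCGGATCATGGGCGTCT-3'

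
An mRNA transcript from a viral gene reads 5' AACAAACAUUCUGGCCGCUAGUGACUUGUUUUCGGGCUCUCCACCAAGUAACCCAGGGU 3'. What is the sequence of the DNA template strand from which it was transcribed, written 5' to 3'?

Replace U with T to get the coding DNA strand: AACAAACATTCTGGCCGCTAGTGACTTGTTTTCGGGCTCTCCACCAAGTAACCCAGGGT. The template strand is its reverse complement (complement TTGTTTGTAAGACCGGCGATCACTGAACAAAAGCCCGAGAGGTGGTTCATTGGGTCCCA, then reverse).

5'-ACCCTGGGTTACTTGGTGGAGAGCCCGAAAACAAGTCACTAGCGGCCAGAATGTTTGTT-3'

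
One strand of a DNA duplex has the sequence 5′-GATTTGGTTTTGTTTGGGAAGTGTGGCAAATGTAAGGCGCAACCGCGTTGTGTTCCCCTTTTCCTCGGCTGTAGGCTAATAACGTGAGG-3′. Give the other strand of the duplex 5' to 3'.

Pairing A↔T and G↔C gives CTAAACCAAAACAAACCCTTCACACCGTTTACATTCCGCGTTGGCGCAACACAAGGGGAAAAGGAGCCGACATCCGATTATTGCACTCC, running 3'→5'. Reverse for the 5'→3' convention.

5'-CCTCACGTTATTAGCCTACAGCCGAGGAAAAGGGGAACACAACGCGGTTGCGCCTTACATTTGCCACACTTCCCAAACAAAACCAAATC-3'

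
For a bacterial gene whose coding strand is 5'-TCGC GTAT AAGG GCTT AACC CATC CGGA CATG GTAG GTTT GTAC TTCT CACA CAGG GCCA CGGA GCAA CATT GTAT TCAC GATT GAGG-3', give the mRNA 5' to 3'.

mRNA has the coding-strand sequence with U in place of T.

5'-UCGCGUAUAAGGGCUUAACCCAUCCGGACAUGGUAGGUUUGUACUUCUCACACAGGGCCACGGAGCAACAUUGUAUUCACGAUUGAGG-3'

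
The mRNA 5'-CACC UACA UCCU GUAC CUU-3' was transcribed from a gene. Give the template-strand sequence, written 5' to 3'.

5'-AAGGTACAGGATGTAGGTG-3'

Replace U with T to get the coding DNA strand: CACCTACATCCTGTACCTT. The template strand is its reverse complement (complement GTGGATGTAGGACATGGAA, then reverse).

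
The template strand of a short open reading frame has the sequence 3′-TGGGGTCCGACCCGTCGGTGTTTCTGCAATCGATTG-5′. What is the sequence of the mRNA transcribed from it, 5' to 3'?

Reading the template 3'→5' as shown, RNA polymerase pairs each base (A→U, T→A, G↔C) to build mRNA 5'→3' directly.

5′-ACCCCAGGCUGGGCAGCCACAAAGACGUUAGCUAAC-3′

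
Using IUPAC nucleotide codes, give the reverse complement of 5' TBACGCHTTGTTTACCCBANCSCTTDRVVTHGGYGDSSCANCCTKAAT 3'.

Standard pairs A↔T, G↔C; ambiguity codes pair R↔Y, K↔M, S↔S, B↔V, D↔H, N↔N. Complement (AVTGCGDAACAAATGGGVTNGSGAAHYBBADCCRCHSSGTNGGAMTTA), then reverse for 5'→3'.

5'-ATTMAGGNTGSSHCRCCDABBYHAAGSGNTVGGGTAAACAADGCGTVA-3'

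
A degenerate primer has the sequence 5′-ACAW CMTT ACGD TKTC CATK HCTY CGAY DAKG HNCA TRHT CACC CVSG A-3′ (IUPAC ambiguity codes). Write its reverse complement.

Standard pairs A↔T, G↔C; ambiguity codes pair R↔Y, M↔K, W↔W, S↔S, D↔H, V↔B, N↔N. Complement (TGTWGKAATGCHAMAGGTAMDGARGCTRHTMCDNGTAYDAGTGGGBSCT), then reverse for 5'→3'.

5′-TCSBGGGTGADYATGNDCMTHRTCGRAGDMATGGAMAHCGTAAKGWTGT-3′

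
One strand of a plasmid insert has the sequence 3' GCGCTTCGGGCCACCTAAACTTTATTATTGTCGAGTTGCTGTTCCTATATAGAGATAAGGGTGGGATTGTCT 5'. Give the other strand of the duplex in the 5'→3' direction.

5′-CGCGAAGCCCGGTGGATTTGAAATAATAACAGCTCAACGACAAGGATATATCTCTATTCCCACCCTAACAGA-3′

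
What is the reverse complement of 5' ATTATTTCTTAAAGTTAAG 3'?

Reading the sequence 3'→5' and pairing each base (A↔T, G↔C) gives the reverse complement directly.

5'-CTTAACTTTAAGAAATAAT-3'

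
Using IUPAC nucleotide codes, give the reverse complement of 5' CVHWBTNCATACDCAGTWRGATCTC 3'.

5'-GAGATCYWACTGHGTATGNAVWDBG-3'

Standard pairs A↔T, G↔C; ambiguity codes pair R↔Y, W↔W, B↔V, D↔H, N↔N. Complement (GBDWVANGTATGHGTCAWYCTAGAG), then reverse for 5'→3'.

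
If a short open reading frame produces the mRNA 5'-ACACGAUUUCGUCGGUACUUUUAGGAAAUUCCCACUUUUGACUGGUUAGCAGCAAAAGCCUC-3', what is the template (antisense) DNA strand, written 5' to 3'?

Replace U with T to get the coding DNA strand: ACACGATTTCGTCGGTACTTTTAGGAAATTCCCACTTTTGACTGGTTAGCAGCAAAAGCCTC. The template strand is its reverse complement (complement TGTGCTAAAGCAGCCATGAAAATCCTTTAAGGGTGAAAACTGACCAATCGTCGTTTTCGGAG, then reverse).

5'-GAGGCTTTTGCTGCTAACCAGTCAAAAGTGGGAATTTCCTAAAAGTACCGACGAAATCGTGT-3'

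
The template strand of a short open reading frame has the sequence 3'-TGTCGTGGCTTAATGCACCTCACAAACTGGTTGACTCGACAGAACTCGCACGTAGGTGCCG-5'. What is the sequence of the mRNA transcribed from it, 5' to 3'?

Reading the template 3'→5' as shown, RNA polymerase pairs each base (A→U, T→A, G↔C) to build mRNA 5'→3' directly.

5'-ACAGCACCGAAUUACGUGGAGUGUUUGACCAACUGAGCUGUCUUGAGCGUGCAUCCACGGC-3'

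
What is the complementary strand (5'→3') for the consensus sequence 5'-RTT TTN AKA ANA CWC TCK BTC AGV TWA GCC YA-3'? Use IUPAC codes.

Standard pairs A↔T, G↔C; ambiguity codes pair R↔Y, K↔M, W↔W, B↔V, N↔N. Complement (YAAAANTMTTNTGWGAGMVAGTCBAWTCGGRT), then reverse for 5'→3'.

5'-TRGGCTWABCTGAVMGAGWGTNTTMTNAAAAY-3'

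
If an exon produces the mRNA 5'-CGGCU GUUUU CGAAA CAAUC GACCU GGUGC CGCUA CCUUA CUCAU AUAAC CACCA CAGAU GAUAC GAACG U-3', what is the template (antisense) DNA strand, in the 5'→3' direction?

Replace U with T to get the coding DNA strand: CGGCTGTTTTCGAAACAATCGACCTGGTGCCGCTACCTTACTCATATAACCACCACAGATGATACGAACGT. The template strand is its reverse complement (complement GCCGACAAAAGCTTTGTTAGCTGGACCACGGCGATGGAATGAGTATATTGGTGGTGTCTACTATGCTTGCA, then reverse).

5'-ACGTTCGTATCATCTGTGGTGGTTATATGAGTAAGGTAGCGGCACCAGGTCGATTGTTTCGAAAACAGCCG-3'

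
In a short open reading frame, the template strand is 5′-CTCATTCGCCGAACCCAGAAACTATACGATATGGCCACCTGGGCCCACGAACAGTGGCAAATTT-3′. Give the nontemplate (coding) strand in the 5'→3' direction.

5'-AAATTTGCCACTGTTCGTGGGCCCAGGTGGCCATATCGTATAGTTTCTGGGTTCGGCGAATGAG-3'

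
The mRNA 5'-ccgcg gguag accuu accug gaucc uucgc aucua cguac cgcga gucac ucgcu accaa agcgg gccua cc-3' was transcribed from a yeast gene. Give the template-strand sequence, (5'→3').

Replace U with T to get the coding DNA strand: CCGCGGGTAGACCTTACCTGGATCCTTCGCATCTACGTACCGCGAGTCACTCGCTACCAAAGCGGGCCTACC. The template strand is its reverse complement (complement GGCGCCCATCTGGAATGGACCTAGGAAGCGTAGATGCATGGCGCTCAGTGAGCGATGGTTTCGCCCGGATGG, then reverse).

5′-GGTAGGCCCGCTTTGGTAGCGAGTGACTCGCGGTACGTAGATGCGAAGGATCCAGGTAAGGTCTACCCGCGG-3′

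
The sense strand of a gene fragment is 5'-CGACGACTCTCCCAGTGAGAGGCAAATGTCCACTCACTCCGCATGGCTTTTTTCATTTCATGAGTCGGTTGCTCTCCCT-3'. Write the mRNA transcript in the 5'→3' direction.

mRNA has the coding-strand sequence with U in place of T.

5'-CGACGACUCUCCCAGUGAGAGGCAAAUGUCCACUCACUCCGCAUGGCUUUUUUCAUUUCAUGAGUCGGUUGCUCUCCCU-3'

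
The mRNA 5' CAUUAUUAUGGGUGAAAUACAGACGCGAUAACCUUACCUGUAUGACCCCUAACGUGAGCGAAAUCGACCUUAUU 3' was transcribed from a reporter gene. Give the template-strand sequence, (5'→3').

5'-AATAAGGTCGATTTCGCTCACGTTAGGGGTCATACAGGTAAGGTTATCGCGTCTGTATTTCACCCATAATAATG-3'

Replace U with T to get the coding DNA strand: CATTATTATGGGTGAAATACAGACGCGATAACCTTACCTGTATGACCCCTAACGTGAGCGAAATCGACCTTATT. The template strand is its reverse complement (complement GTAATAATACCCACTTTATGTCTGCGCTATTGGAATGGACATACTGGGGATTGCACTCGCTTTAGCTGGAATAA, then reverse).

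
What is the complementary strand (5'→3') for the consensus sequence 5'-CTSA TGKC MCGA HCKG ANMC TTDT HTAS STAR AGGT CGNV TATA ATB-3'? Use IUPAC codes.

5′-VATTATABNCGACCTYTASSTADAHAAGKNTCMGDTCGKGMCATSAG-3′

Standard pairs A↔T, G↔C; ambiguity codes pair R↔Y, M↔K, S↔S, B↔V, D↔H, N↔N. Complement (GASTACMGKGCTDGMCTNKGAAHADATSSATYTCCAGCNBATATTAV), then reverse for 5'→3'.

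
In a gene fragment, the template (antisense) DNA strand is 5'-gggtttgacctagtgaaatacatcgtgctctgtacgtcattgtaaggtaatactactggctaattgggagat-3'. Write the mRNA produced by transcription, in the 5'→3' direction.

5'-AUCUCCCAAUUAGCCAGUAGUAUUACCUUACAAUGACGUACAGAGCACGAUGUAUUUCACUAGGUCAAACCC-3'

The mRNA has the sequence of the coding strand (reverse complement of the template) with T→U. Reverse complement of GGGTTTGACCTAGTGAAATACATCGTGCTCTGTACGTCATTGTAAGGTAATACTACTGGCTAATTGGGAGAT is ATCTCCCAATTAGCCAGTAGTATTACCTTACAATGACGTACAGAGCACGATGTATTTCACTAGGTCAAACCC; then T→U.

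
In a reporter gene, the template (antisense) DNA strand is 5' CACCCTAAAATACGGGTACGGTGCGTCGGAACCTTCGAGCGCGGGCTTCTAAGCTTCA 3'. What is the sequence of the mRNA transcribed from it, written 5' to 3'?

5′-UGAAGCUUAGAAGCCCGCGCUCGAAGGUUCCGACGCACCGUACCCGUAUUUUAGGGUG-3′

The mRNA has the sequence of the coding strand (reverse complement of the template) with T→U. Reverse complement of CACCCTAAAATACGGGTACGGTGCGTCGGAACCTTCGAGCGCGGGCTTCTAAGCTTCA is TGAAGCTTAGAAGCCCGCGCTCGAAGGTTCCGACGCACCGTACCCGTATTTTAGGGTG; then T→U.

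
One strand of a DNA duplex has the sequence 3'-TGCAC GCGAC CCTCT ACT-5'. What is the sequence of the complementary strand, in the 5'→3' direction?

The strand is given 3'→5', so its complement runs 5'→3' in the same left-to-right order: pair each base A↔T, G↔C.

5'-ACGTGCGCTGGGAGATGA-3'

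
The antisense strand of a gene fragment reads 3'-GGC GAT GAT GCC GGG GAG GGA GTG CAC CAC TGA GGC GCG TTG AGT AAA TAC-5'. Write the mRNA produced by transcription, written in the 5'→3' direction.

Reading the template 3'→5' as shown, RNA polymerase pairs each base (A→U, T→A, G↔C) to build mRNA 5'→3' directly.

5'-CCGCUACUACGGCCCCUCCCUCACGUGGUGACUCCGCGCAACUCAUUUAUG-3'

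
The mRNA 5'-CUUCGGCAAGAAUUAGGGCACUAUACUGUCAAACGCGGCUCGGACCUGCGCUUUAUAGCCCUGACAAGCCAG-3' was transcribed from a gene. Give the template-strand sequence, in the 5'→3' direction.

Replace U with T to get the coding DNA strand: CTTCGGCAAGAATTAGGGCACTATACTGTCAAACGCGGCTCGGACCTGCGCTTTATAGCCCTGACAAGCCAG. The template strand is its reverse complement (complement GAAGCCGTTCTTAATCCCGTGATATGACAGTTTGCGCCGAGCCTGGACGCGAAATATCGGGACTGTTCGGTC, then reverse).

5′-CTGGCTTGTCAGGGCTATAAAGCGCAGGTCCGAGCCGCGTTTGACAGTATAGTGCCCTAATTCTTGCCGAAG-3′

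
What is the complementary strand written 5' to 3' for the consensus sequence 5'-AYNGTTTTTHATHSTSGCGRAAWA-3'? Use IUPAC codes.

5'-TWTTYCGCSASDATDAAAAACNRT-3'

Standard pairs A↔T, G↔C; ambiguity codes pair R↔Y, W↔W, S↔S, H↔D, N↔N. Complement (TRNCAAAAADTADSASCGCYTTWT), then reverse for 5'→3'.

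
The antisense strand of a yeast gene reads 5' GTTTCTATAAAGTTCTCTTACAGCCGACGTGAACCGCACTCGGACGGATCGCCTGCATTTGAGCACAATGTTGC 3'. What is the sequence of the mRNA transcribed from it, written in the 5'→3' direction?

5′-GCAACAUUGUGCUCAAAUGCAGGCGAUCCGUCCGAGUGCGGUUCACGUCGGCUGUAAGAGAACUUUAUAGAAAC-3′

RNA polymerase reads the template 3'→5' and synthesizes mRNA 5'→3' by base-pairing (A→U, T→A, G↔C). The complement of the template is CAAAGATATTTCAAGAGAATGTCGGCTGCACTTGGCGTGAGCCTGCCTAGCGGACGTAAACTCGTGTTACAACG; antiparallel, so 5'→3' the coding strand is GCAACATTGTGCTCAAATGCAGGCGATCCGTCCGAGTGCGGTTCACGTCGGCTGTAAGAGAACTTTATAGAAAC. Replace T with U for the mRNA.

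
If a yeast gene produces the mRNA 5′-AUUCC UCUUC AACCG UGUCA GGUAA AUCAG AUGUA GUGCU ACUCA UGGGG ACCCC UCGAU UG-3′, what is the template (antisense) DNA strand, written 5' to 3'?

Replace U with T to get the coding DNA strand: ATTCCTCTTCAACCGTGTCAGGTAAATCAGATGTAGTGCTACTCATGGGGACCCCTCGATTG. The template strand is its reverse complement (complement TAAGGAGAAGTTGGCACAGTCCATTTAGTCTACATCACGATGAGTACCCCTGGGGAGCTAAC, then reverse).

5′-CAATCGAGGGGTCCCCATGAGTAGCACTACATCTGATTTACCTGACACGGTTGAAGAGGAAT-3′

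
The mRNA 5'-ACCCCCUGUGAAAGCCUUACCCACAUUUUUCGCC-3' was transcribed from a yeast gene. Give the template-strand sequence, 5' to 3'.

5'-GGCGAAAAATGTGGGTAAGGCTTTCACAGGGGGT-3'

Replace U with T to get the coding DNA strand: ACCCCCTGTGAAAGCCTTACCCACATTTTTCGCC. The template strand is its reverse complement (complement TGGGGGACACTTTCGGAATGGGTGTAAAAAGCGG, then reverse).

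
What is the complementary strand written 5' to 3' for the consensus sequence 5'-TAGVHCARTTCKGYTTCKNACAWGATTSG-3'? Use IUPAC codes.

5'-CSAATCWTGTNMGAARCMGAAYTGDBCTA-3'

Standard pairs A↔T, G↔C; ambiguity codes pair R↔Y, K↔M, W↔W, S↔S, H↔D, V↔B, N↔N. Complement (ATCBDGTYAAGMCRAAGMNTGTWCTAASC), then reverse for 5'→3'.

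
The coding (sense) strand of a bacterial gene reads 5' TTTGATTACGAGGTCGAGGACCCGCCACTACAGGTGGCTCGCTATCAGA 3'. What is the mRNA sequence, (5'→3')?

mRNA has the coding-strand sequence with U in place of T.

5'-UUUGAUUACGAGGUCGAGGACCCGCCACUACAGGUGGCUCGCUAUCAGA-3'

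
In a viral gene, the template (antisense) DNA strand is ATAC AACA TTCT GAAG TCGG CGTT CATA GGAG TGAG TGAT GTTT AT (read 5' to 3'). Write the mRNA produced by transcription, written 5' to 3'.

RNA polymerase reads the template 3'→5' and synthesizes mRNA 5'→3' by base-pairing (A→U, T→A, G↔C). The complement of the template is TATGTTGTAAGACTTCAGCCGCAAGTATCCTCACTCACTACAAATA; antiparallel, so 5'→3' the coding strand is ATAAACATCACTCACTCCTATGAACGCCGACTTCAGAATGTTGTAT. Replace T with U for the mRNA.

5'-AUAAACAUCACUCACUCCUAUGAACGCCGACUUCAGAAUGUUGUAU-3'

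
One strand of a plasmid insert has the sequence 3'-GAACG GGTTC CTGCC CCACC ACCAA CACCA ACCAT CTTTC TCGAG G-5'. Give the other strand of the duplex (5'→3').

5'-CTTGCCCAAGGACGGGGTGGTGGTTGTGGTTGGTAGAAAGAGCTCC-3'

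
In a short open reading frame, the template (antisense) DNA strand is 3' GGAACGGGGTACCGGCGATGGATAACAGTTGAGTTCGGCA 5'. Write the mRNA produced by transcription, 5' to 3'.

5'-CCUUGCCCCAUGGCCGCUACCUAUUGUCAACUCAAGCCGU-3'

Reading the template 3'→5' as shown, RNA polymerase pairs each base (A→U, T→A, G↔C) to build mRNA 5'→3' directly.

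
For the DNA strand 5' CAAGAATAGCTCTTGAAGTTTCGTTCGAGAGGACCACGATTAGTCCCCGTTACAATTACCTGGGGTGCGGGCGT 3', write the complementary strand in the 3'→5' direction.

3'-GTTCTTATCGAGAACTTCAAAGCAAGCTCTCCTGGTGCTAATCAGGGGCAATGTTAATGGACCCCACGCCCGCA-5'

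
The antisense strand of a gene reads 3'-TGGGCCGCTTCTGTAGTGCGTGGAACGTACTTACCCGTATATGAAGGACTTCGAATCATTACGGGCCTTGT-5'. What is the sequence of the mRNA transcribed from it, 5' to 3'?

Reading the template 3'→5' as shown, RNA polymerase pairs each base (A→U, T→A, G↔C) to build mRNA 5'→3' directly.

5'-ACCCGGCGAAGACAUCACGCACCUUGCAUGAAUGGGCAUAUACUUCCUGAAGCUUAGUAAUGCCCGGAACA-3'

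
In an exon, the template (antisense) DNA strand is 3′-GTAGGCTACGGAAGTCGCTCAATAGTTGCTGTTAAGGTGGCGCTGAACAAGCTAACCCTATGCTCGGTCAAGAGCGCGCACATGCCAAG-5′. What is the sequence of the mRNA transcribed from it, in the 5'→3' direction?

Reading the template 3'→5' as shown, RNA polymerase pairs each base (A→U, T→A, G↔C) to build mRNA 5'→3' directly.

5'-CAUCCGAUGCCUUCAGCGAGUUAUCAACGACAAUUCCACCGCGACUUGUUCGAUUGGGAUACGAGCCAGUUCUCGCGCGUGUACGGUUC-3'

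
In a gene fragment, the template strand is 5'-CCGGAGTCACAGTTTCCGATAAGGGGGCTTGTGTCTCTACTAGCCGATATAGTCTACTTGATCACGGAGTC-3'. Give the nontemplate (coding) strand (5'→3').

5′-GACTCCGTGATCAAGTAGACTATATCGGCTAGTAGAGACACAAGCCCCCTTATCGGAAACTGTGACTCCGG-3′

The coding strand is complementary and antiparallel to the template: take the complement (A↔T, G↔C) and reverse.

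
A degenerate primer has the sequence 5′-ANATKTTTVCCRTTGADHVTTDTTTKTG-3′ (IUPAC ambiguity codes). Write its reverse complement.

5'-CAMAAAHAABDHTCAAYGGBAAAMATNT-3'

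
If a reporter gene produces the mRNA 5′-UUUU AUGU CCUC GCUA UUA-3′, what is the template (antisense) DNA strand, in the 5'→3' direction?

5'-TAATAGCGAGGACATAAAA-3'

Replace U with T to get the coding DNA strand: TTTTATGTCCTCGCTATTA. The template strand is its reverse complement (complement AAAATACAGGAGCGATAAT, then reverse).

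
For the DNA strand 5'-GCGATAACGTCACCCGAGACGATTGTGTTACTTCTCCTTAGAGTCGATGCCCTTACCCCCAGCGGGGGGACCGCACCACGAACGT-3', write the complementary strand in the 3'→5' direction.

Base-pairing A↔T, G↔C gives the complement. The complementary strand is antiparallel, so paired with a 5'→3' strand it runs 3'→5'.

3'-CGCTATTGCAGTGGGCTCTGCTAACACAATGAAGAGGAATCTCAGCTACGGGAATGGGGGTCGCCCCCCTGGCGTGGTGCTTGCA-5'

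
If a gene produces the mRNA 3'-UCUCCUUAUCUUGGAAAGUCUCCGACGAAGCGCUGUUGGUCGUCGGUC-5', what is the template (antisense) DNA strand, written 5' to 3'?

Written 5'→3' the mRNA is CUGGCUGCUGGUUGUCGCGAAGCAGCCUCUGAAAGGUUCUAUUCCUCU, so the coding DNA strand is CTGGCTGCTGGTTGTCGCGAAGCAGCCTCTGAAAGGTTCTATTCCTCT. The template is its reverse complement.

5'-AGAGGAATAGAACCTTTCAGAGGCTGCTTCGCGACAACCAGCAGCCAG-3'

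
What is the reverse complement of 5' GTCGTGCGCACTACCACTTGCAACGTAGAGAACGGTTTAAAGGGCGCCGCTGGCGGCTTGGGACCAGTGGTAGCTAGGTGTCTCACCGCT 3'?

5′-AGCGGTGAGACACCTAGCTACCACTGGTCCCAAGCCGCCAGCGGCGCCCTTTAAACCGTTCTCTACGTTGCAAGTGGTAGTGCGCACGAC-3′

Reading the sequence 3'→5' and pairing each base (A↔T, G↔C) gives the reverse complement directly.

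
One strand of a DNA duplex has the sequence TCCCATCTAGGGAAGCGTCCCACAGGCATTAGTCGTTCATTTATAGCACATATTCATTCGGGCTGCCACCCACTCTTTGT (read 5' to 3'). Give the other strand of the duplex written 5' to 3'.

5'-ACAAAGAGTGGGTGGCAGCCCGAATGAATATGTGCTATAAATGAACGACTAATGCCTGTGGGACGCTTCCCTAGATGGGA-3'

The complement of TCCCATCTAGGGAAGCGTCCCACAGGCATTAGTCGTTCATTTATAGCACATATTCATTCGGGCTGCCACCCACTCTTTGT is AGGGTAGATCCCTTCGCAGGGTGTCCGTAATCAGCAAGTAAATATCGTGTATAAGTAAGCCCGACGGTGGGTGAGAAACA (A↔T, G↔C). DNA strands are antiparallel, so the complementary strand runs 3'→5'; reversing gives the 5'→3' form.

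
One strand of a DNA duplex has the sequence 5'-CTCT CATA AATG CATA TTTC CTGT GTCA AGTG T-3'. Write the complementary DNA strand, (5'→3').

The complement of CTCTCATAAATGCATATTTCCTGTGTCAAGTGT is GAGAGTATTTACGTATAAAGGACACAGTTCACA (A↔T, G↔C). DNA strands are antiparallel, so the complementary strand runs 3'→5'; reversing gives the 5'→3' form.

5'-ACACTTGACACAGGAAATATGCATTTATGAGAG-3'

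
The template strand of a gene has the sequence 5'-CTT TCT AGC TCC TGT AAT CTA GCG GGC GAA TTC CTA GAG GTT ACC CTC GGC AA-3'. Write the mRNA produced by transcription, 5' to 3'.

5'-UUGCCGAGGGUAACCUCUAGGAAUUCGCCCGCUAGAUUACAGGAGCUAGAAAG-3'

The mRNA has the sequence of the coding strand (reverse complement of the template) with T→U. Reverse complement of CTTTCTAGCTCCTGTAATCTAGCGGGCGAATTCCTAGAGGTTACCCTCGGCAA is TTGCCGAGGGTAACCTCTAGGAATTCGCCCGCTAGATTACAGGAGCTAGAAAG; then T→U.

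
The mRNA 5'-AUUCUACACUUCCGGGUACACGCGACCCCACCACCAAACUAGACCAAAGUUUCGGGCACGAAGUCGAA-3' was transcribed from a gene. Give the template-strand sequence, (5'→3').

Replace U with T to get the coding DNA strand: ATTCTACACTTCCGGGTACACGCGACCCCACCACCAAACTAGACCAAAGTTTCGGGCACGAAGTCGAA. The template strand is its reverse complement (complement TAAGATGTGAAGGCCCATGTGCGCTGGGGTGGTGGTTTGATCTGGTTTCAAAGCCCGTGCTTCAGCTT, then reverse).

5'-TTCGACTTCGTGCCCGAAACTTTGGTCTAGTTTGGTGGTGGGGTCGCGTGTACCCGGAAGTGTAGAAT-3'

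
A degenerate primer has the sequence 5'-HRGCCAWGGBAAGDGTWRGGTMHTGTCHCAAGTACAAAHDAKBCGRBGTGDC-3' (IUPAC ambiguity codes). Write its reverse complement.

Standard pairs A↔T, G↔C; ambiguity codes pair R↔Y, M↔K, W↔W, B↔V, D↔H. Complement (DYCGGTWCCVTTCHCAWYCCAKDACAGDGTTCATGTTTDHTMVGCYVCACHG), then reverse for 5'→3'.

5'-GHCACVYCGVMTHDTTTGTACTTGDGACADKACCYWACHCTTVCCWTGGCYD-3'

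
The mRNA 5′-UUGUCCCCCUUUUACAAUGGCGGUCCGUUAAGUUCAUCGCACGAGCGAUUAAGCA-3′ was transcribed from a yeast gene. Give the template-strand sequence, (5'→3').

5'-TGCTTAATCGCTCGTGCGATGAACTTAACGGACCGCCATTGTAAAAGGGGGACAA-3'

Replace U with T to get the coding DNA strand: TTGTCCCCCTTTTACAATGGCGGTCCGTTAAGTTCATCGCACGAGCGATTAAGCA. The template strand is its reverse complement (complement AACAGGGGGAAAATGTTACCGCCAGGCAATTCAAGTAGCGTGCTCGCTAATTCGT, then reverse).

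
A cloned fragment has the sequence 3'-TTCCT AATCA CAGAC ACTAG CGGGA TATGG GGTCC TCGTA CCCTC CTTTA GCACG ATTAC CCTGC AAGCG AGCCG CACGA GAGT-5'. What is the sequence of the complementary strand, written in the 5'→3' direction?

5'-AAGGATTAGTGTCTGTGATCGCCCTATACCCCAGGAGCATGGGAGGAAATCGTGCTAATGGGACGTTCGCTCGGCGTGCTCTCA-3'

The strand is given 3'→5', so its complement runs 5'→3' in the same left-to-right order: pair each base A↔T, G↔C.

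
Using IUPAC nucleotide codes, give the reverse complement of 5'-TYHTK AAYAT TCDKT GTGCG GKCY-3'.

5'-RGMCCGCACAMHGAATRTTMADRA-3'

Standard pairs A↔T, G↔C; ambiguity codes pair Y↔R, K↔M, D↔H. Complement (ARDAMTTRTAAGHMACACGCCMGR), then reverse for 5'→3'.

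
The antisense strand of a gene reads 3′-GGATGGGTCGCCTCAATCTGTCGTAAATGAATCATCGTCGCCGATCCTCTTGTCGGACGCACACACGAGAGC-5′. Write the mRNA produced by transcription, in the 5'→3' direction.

Reading the template 3'→5' as shown, RNA polymerase pairs each base (A→U, T→A, G↔C) to build mRNA 5'→3' directly.

5'-CCUACCCAGCGGAGUUAGACAGCAUUUACUUAGUAGCAGCGGCUAGGAGAACAGCCUGCGUGUGUGCUCUCG-3'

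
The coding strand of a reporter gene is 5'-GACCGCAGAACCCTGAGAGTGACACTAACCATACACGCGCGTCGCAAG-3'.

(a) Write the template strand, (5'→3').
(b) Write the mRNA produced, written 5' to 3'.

(a) 5'-CTTGCGACGCGCGTGTATGGTTAGTGTCACTCTCAGGGTTCTGCGGTC-3'
(b) 5′-GACCGCAGAACCCUGAGAGUGACACUAACCAUACACGCGCGUCGCAAG-3′

(a) The template strand is the reverse complement of the coding strand: complement CTGGCGTCTTGGGACTCTCACTGTGATTGGTATGTGCGCGCAGCGTTC, then reverse.
(b) mRNA matches the coding strand with T→U.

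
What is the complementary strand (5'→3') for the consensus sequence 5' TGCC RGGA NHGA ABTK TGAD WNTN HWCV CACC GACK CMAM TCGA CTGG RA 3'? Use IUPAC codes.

Standard pairs A↔T, G↔C; ambiguity codes pair R↔Y, M↔K, W↔W, B↔V, D↔H, N↔N. Complement (ACGGYCCTNDCTTVAMACTHWNANDWGBGTGGCTGMGKTKAGCTGACCYT), then reverse for 5'→3'.

5'-TYCCAGTCGAKTKGMGTCGGTGBGWDNANWHTCAMAVTTCDNTCCYGGCA-3'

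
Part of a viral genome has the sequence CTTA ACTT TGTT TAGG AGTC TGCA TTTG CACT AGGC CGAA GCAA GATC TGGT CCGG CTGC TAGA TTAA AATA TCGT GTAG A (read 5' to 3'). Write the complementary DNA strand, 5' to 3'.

The complement of CTTAACTTTGTTTAGGAGTCTGCATTTGCACTAGGCCGAAGCAAGATCTGGTCCGGCTGCTAGATTAAAATATCGTGTAGA is GAATTGAAACAAATCCTCAGACGTAAACGTGATCCGGCTTCGTTCTAGACCAGGCCGACGATCTAATTTTATAGCACATCT (A↔T, G↔C). DNA strands are antiparallel, so the complementary strand runs 3'→5'; reversing gives the 5'→3' form.

5'-TCTACACGATATTTTAATCTAGCAGCCGGACCAGATCTTGCTTCGGCCTAGTGCAAATGCAGACTCCTAAACAAAGTTAAG-3'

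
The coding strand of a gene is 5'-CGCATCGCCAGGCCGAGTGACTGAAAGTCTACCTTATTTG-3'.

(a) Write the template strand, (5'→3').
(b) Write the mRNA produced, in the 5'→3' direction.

(a) The template strand is the reverse complement of the coding strand: complement GCGTAGCGGTCCGGCTCACTGACTTTCAGATGGAATAAAC, then reverse.
(b) mRNA matches the coding strand with T→U.

(a) 5′-CAAATAAGGTAGACTTTCAGTCACTCGGCCTGGCGATGCG-3′
(b) 5'-CGCAUCGCCAGGCCGAGUGACUGAAAGUCUACCUUAUUUG-3'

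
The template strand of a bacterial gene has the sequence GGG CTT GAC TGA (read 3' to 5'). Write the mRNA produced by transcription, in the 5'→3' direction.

Reading the template 3'→5' as shown, RNA polymerase pairs each base (A→U, T→A, G↔C) to build mRNA 5'→3' directly.

5'-CCCGAACUGACU-3'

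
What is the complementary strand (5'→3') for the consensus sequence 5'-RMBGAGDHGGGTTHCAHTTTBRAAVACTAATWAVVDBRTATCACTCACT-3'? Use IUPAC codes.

5'-AGTGAGTGATAYVHBBTWATTAGTBTTYVAAADTGDAACCCDHCTCVKY-3'

Standard pairs A↔T, G↔C; ambiguity codes pair R↔Y, M↔K, W↔W, B↔V, D↔H. Complement (YKVCTCHDCCCAADGTDAAAVYTTBTGATTAWTBBHVYATAGTGAGTGA), then reverse for 5'→3'.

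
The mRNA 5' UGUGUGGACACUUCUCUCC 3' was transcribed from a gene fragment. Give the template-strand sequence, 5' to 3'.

5′-GGAGAGAAGTGTCCACACA-3′

Replace U with T to get the coding DNA strand: TGTGTGGACACTTCTCTCC. The template strand is its reverse complement (complement ACACACCTGTGAAGAGAGG, then reverse).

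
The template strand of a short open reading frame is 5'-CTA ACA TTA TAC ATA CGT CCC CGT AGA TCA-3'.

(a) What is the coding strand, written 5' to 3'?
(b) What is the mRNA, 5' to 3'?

(a) 5'-TGATCTACGGGGACGTATGTATAATGTTAG-3'
(b) 5'-UGAUCUACGGGGACGUAUGUAUAAUGUUAG-3'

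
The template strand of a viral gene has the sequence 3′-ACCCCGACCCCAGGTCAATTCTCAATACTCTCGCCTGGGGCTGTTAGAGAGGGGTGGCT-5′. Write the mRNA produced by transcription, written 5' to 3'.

5′-UGGGGCUGGGGUCCAGUUAAGAGUUAUGAGAGCGGACCCCGACAAUCUCUCCCCACCGA-3′

Reading the template 3'→5' as shown, RNA polymerase pairs each base (A→U, T→A, G↔C) to build mRNA 5'→3' directly.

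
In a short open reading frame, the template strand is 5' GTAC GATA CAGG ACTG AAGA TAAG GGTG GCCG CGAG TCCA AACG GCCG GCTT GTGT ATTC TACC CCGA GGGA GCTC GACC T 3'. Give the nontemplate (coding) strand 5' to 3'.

5'-AGGTCGAGCTCCCTCGGGGTAGAATACACAAGCCGGCCGTTTGGACTCGCGGCCACCCTTATCTTCAGTCCTGTATCGTAC-3'

The coding strand is complementary and antiparallel to the template: take the complement (A↔T, G↔C) and reverse.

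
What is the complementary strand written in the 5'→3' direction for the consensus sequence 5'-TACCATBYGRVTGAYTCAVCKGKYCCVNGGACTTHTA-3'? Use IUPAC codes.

Standard pairs A↔T, G↔C; ambiguity codes pair R↔Y, K↔M, B↔V, H↔D, N↔N. Complement (ATGGTAVRCYBACTRAGTBGMCMRGGBNCCTGAADAT), then reverse for 5'→3'.

5'-TADAAGTCCNBGGRMCMGBTGARTCABYCRVATGGTA-3'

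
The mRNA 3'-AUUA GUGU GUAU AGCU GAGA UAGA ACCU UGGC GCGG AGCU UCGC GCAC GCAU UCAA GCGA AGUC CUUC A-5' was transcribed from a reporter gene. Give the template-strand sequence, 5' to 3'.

Written 5'→3' the mRNA is ACUUCCUGAAGCGAACUUACGCACGCGCUUCGAGGCGCGGUUCCAAGAUAGAGUCGAUAUGUGUGAUUA, so the coding DNA strand is ACTTCCTGAAGCGAACTTACGCACGCGCTTCGAGGCGCGGTTCCAAGATAGAGTCGATATGTGTGATTA. The template is its reverse complement.

5'-TAATCACACATATCGACTCTATCTTGGAACCGCGCCTCGAAGCGCGTGCGTAAGTTCGCTTCAGGAAGT-3'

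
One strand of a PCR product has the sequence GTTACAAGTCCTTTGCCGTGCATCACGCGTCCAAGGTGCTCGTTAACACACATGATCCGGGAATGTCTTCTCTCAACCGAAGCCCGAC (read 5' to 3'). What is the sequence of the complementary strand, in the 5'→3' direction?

5′-GTCGGGCTTCGGTTGAGAGAAGACATTCCCGGATCATGTGTGTTAACGAGCACCTTGGACGCGTGATGCACGGCAAAGGACTTGTAAC-3′

The complement of GTTACAAGTCCTTTGCCGTGCATCACGCGTCCAAGGTGCTCGTTAACACACATGATCCGGGAATGTCTTCTCTCAACCGAAGCCCGAC is CAATGTTCAGGAAACGGCACGTAGTGCGCAGGTTCCACGAGCAATTGTGTGTACTAGGCCCTTACAGAAGAGAGTTGGCTTCGGGCTG (A↔T, G↔C). DNA strands are antiparallel, so the complementary strand runs 3'→5'; reversing gives the 5'→3' form.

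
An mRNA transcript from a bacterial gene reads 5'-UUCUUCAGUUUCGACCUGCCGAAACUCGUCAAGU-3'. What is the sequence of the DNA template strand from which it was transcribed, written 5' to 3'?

5'-ACTTGACGAGTTTCGGCAGGTCGAAACTGAAGAA-3'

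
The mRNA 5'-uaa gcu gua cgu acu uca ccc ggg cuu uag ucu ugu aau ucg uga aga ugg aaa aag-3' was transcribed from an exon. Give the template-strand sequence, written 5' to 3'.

5'-CTTTTTCCATCTTCACGAATTACAAGACTAAAGCCCGGGTGAAGTACGTACAGCTTA-3'

Replace U with T to get the coding DNA strand: TAAGCTGTACGTACTTCACCCGGGCTTTAGTCTTGTAATTCGTGAAGATGGAAAAAG. The template strand is its reverse complement (complement ATTCGACATGCATGAAGTGGGCCCGAAATCAGAACATTAAGCACTTCTACCTTTTTC, then reverse).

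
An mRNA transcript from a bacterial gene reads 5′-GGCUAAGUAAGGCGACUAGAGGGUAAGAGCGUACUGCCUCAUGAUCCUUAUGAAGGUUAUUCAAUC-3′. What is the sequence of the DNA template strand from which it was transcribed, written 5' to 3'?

Replace U with T to get the coding DNA strand: GGCTAAGTAAGGCGACTAGAGGGTAAGAGCGTACTGCCTCATGATCCTTATGAAGGTTATTCAATC. The template strand is its reverse complement (complement CCGATTCATTCCGCTGATCTCCCATTCTCGCATGACGGAGTACTAGGAATACTTCCAATAAGTTAG, then reverse).

5′-GATTGAATAACCTTCATAAGGATCATGAGGCAGTACGCTCTTACCCTCTAGTCGCCTTACTTAGCC-3′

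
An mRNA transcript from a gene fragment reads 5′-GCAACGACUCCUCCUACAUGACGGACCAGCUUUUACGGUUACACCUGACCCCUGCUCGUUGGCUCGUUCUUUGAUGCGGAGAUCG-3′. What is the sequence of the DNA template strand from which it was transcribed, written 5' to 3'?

Replace U with T to get the coding DNA strand: GCAACGACTCCTCCTACATGACGGACCAGCTTTTACGGTTACACCTGACCCCTGCTCGTTGGCTCGTTCTTTGATGCGGAGATCG. The template strand is its reverse complement (complement CGTTGCTGAGGAGGATGTACTGCCTGGTCGAAAATGCCAATGTGGACTGGGGACGAGCAACCGAGCAAGAAACTACGCCTCTAGC, then reverse).

5'-CGATCTCCGCATCAAAGAACGAGCCAACGAGCAGGGGTCAGGTGTAACCGTAAAAGCTGGTCCGTCATGTAGGAGGAGTCGTTGC-3'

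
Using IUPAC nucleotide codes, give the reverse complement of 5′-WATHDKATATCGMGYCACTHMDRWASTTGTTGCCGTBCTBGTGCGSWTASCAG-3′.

5'-CTGSTAWSCGCACVAGVACGGCAACAASTWYHKDAGTGRCKCGATATMHDATW-3'

Standard pairs A↔T, G↔C; ambiguity codes pair R↔Y, M↔K, W↔W, S↔S, B↔V, D↔H. Complement (WTADHMTATAGCKCRGTGADKHYWTSAACAACGGCAVGAVCACGCSWATSGTC), then reverse for 5'→3'.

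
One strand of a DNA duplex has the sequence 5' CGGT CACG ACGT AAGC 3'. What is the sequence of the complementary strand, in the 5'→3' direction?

5'-GCTTACGTCGTGACCG-3'

Pairing A↔T and G↔C gives GCCAGTGCTGCATTCG, running 3'→5'. Reverse for the 5'→3' convention.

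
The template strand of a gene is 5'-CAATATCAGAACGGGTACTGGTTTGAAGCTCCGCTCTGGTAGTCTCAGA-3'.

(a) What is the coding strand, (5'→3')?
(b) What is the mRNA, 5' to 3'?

(a) 5'-TCTGAGACTACCAGAGCGGAGCTTCAAACCAGTACCCGTTCTGATATTG-3'
(b) 5'-UCUGAGACUACCAGAGCGGAGCUUCAAACCAGUACCCGUUCUGAUAUUG-3'

(a) The coding strand is the reverse complement of the template: complement GTTATAGTCTTGCCCATGACCAAACTTCGAGGCGAGACCATCAGAGTCT, then reverse.
(b) mRNA has the coding-strand sequence with T→U.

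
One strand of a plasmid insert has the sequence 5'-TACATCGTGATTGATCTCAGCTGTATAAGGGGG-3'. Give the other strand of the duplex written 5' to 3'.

5'-CCCCCTTATACAGCTGAGATCAATCACGATGTA-3'

The complement of TACATCGTGATTGATCTCAGCTGTATAAGGGGG is ATGTAGCACTAACTAGAGTCGACATATTCCCCC (A↔T, G↔C). DNA strands are antiparallel, so the complementary strand runs 3'→5'; reversing gives the 5'→3' form.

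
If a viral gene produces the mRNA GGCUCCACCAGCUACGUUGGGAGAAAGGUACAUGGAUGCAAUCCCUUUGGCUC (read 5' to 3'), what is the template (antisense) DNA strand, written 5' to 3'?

5′-GAGCCAAAGGGATTGCATCCATGTACCTTTCTCCCAACGTAGCTGGTGGAGCC-3′

Replace U with T to get the coding DNA strand: GGCTCCACCAGCTACGTTGGGAGAAAGGTACATGGATGCAATCCCTTTGGCTC. The template strand is its reverse complement (complement CCGAGGTGGTCGATGCAACCCTCTTTCCATGTACCTACGTTAGGGAAACCGAG, then reverse).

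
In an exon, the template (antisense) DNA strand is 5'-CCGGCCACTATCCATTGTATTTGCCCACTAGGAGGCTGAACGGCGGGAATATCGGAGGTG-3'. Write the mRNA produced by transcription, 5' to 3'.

The mRNA has the sequence of the coding strand (reverse complement of the template) with T→U. Reverse complement of CCGGCCACTATCCATTGTATTTGCCCACTAGGAGGCTGAACGGCGGGAATATCGGAGGTG is CACCTCCGATATTCCCGCCGTTCAGCCTCCTAGTGGGCAAATACAATGGATAGTGGCCGG; then T→U.

5'-CACCUCCGAUAUUCCCGCCGUUCAGCCUCCUAGUGGGCAAAUACAAUGGAUAGUGGCCGG-3'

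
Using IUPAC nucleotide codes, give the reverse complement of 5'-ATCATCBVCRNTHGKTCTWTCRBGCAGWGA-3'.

Standard pairs A↔T, G↔C; ambiguity codes pair R↔Y, K↔M, W↔W, B↔V, H↔D, N↔N. Complement (TAGTAGVBGYNADCMAGAWAGYVCGTCWCT), then reverse for 5'→3'.

5'-TCWCTGCVYGAWAGAMCDANYGBVGATGAT-3'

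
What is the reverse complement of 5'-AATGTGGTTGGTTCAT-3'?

Complement each base (A↔T, G↔C): TTACACCAACCAAGTA. Then reverse.

5'-ATGAACCAACCACATT-3'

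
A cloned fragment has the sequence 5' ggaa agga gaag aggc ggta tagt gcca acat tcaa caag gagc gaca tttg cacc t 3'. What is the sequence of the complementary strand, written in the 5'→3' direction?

5'-AGGTGCAAATGTCGCTCCTTGTTGAATGTTGGCACTATACCGCCTCTTCTCCTTTCC-3'

The complement of GGAAAGGAGAAGAGGCGGTATAGTGCCAACATTCAACAAGGAGCGACATTTGCACCT is CCTTTCCTCTTCTCCGCCATATCACGGTTGTAAGTTGTTCCTCGCTGTAAACGTGGA (A↔T, G↔C). DNA strands are antiparallel, so the complementary strand runs 3'→5'; reversing gives the 5'→3' form.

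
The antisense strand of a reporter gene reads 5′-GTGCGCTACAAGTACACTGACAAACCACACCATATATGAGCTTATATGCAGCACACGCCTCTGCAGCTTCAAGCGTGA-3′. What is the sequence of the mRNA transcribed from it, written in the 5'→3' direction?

5′-UCACGCUUGAAGCUGCAGAGGCGUGUGCUGCAUAUAAGCUCAUAUAUGGUGUGGUUUGUCAGUGUACUUGUAGCGCAC-3′

RNA polymerase reads the template 3'→5' and synthesizes mRNA 5'→3' by base-pairing (A→U, T→A, G↔C). The complement of the template is CACGCGATGTTCATGTGACTGTTTGGTGTGGTATATACTCGAATATACGTCGTGTGCGGAGACGTCGAAGTTCGCACT; antiparallel, so 5'→3' the coding strand is TCACGCTTGAAGCTGCAGAGGCGTGTGCTGCATATAAGCTCATATATGGTGTGGTTTGTCAGTGTACTTGTAGCGCAC. Replace T with U for the mRNA.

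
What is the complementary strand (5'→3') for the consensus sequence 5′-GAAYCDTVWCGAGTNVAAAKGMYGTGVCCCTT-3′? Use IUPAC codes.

Standard pairs A↔T, G↔C; ambiguity codes pair Y↔R, M↔K, W↔W, D↔H, V↔B, N↔N. Complement (CTTRGHABWGCTCANBTTTMCKRCACBGGGAA), then reverse for 5'→3'.

5'-AAGGGBCACRKCMTTTBNACTCGWBAHGRTTC-3'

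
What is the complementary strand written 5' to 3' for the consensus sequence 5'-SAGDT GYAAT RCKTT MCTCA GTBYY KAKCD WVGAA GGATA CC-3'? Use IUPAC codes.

5'-GGTATCCTTCBWHGMTMRRVACTGAGKAAMGYATTRCAHCTS-3'

Standard pairs A↔T, G↔C; ambiguity codes pair R↔Y, M↔K, W↔W, S↔S, B↔V, D↔H. Complement (STCHACRTTAYGMAAKGAGTCAVRRMTMGHWBCTTCCTATGG), then reverse for 5'→3'.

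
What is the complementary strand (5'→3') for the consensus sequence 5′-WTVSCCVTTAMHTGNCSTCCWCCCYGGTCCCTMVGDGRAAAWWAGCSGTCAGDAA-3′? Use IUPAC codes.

5'-TTHCTGACSGCTWWTTTYCHCBKAGGGACCRGGGWGGASGNCADKTAABGGSBAW-3'

Standard pairs A↔T, G↔C; ambiguity codes pair R↔Y, M↔K, W↔W, S↔S, D↔H, V↔B, N↔N. Complement (WABSGGBAATKDACNGSAGGWGGGRCCAGGGAKBCHCYTTTWWTCGSCAGTCHTT), then reverse for 5'→3'.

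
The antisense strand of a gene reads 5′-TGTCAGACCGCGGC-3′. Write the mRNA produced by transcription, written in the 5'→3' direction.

5'-GCCGCGGUCUGACA-3'

RNA polymerase reads the template 3'→5' and synthesizes mRNA 5'→3' by base-pairing (A→U, T→A, G↔C). The complement of the template is ACAGTCTGGCGCCG; antiparallel, so 5'→3' the coding strand is GCCGCGGTCTGACA. Replace T with U for the mRNA.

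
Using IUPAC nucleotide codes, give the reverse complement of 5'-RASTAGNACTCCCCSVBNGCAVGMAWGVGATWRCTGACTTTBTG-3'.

5'-CAVAAAGTCAGYWATCBCWTKCBTGCNVBSGGGGAGTNCTASTY-3'

Standard pairs A↔T, G↔C; ambiguity codes pair R↔Y, M↔K, W↔W, S↔S, B↔V, N↔N. Complement (YTSATCNTGAGGGGSBVNCGTBCKTWCBCTAWYGACTGAAAVAC), then reverse for 5'→3'.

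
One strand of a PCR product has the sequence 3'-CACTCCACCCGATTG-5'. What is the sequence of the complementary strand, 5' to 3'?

5'-GTGAGGTGGGCTAAC-3'

The strand is given 3'→5', so its complement runs 5'→3' in the same left-to-right order: pair each base A↔T, G↔C.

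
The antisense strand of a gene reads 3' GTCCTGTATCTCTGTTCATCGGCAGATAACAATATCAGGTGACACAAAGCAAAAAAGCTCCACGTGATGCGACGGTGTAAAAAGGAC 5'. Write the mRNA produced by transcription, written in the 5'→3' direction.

Reading the template 3'→5' as shown, RNA polymerase pairs each base (A→U, T→A, G↔C) to build mRNA 5'→3' directly.

5'-CAGGACAUAGAGACAAGUAGCCGUCUAUUGUUAUAGUCCACUGUGUUUCGUUUUUUCGAGGUGCACUACGCUGCCACAUUUUUCCUG-3'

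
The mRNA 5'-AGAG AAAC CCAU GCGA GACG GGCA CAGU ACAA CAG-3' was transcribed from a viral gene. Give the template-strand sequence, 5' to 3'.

Replace U with T to get the coding DNA strand: AGAGAAACCCATGCGAGACGGGCACAGTACAACAG. The template strand is its reverse complement (complement TCTCTTTGGGTACGCTCTGCCCGTGTCATGTTGTC, then reverse).

5'-CTGTTGTACTGTGCCCGTCTCGCATGGGTTTCTCT-3'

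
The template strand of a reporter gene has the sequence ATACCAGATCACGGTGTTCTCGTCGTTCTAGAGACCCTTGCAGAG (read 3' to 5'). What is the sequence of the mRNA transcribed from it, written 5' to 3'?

Reading the template 3'→5' as shown, RNA polymerase pairs each base (A→U, T→A, G↔C) to build mRNA 5'→3' directly.

5'-UAUGGUCUAGUGCCACAAGAGCAGCAAGAUCUCUGGGAACGUCUC-3'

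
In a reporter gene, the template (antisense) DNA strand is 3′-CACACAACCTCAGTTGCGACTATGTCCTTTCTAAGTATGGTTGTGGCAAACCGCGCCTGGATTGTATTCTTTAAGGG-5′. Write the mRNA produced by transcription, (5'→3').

5'-GUGUGUUGGAGUCAACGCUGAUACAGGAAAGAUUCAUACCAACACCGUUUGGCGCGGACCUAACAUAAGAAAUUCCC-3'

Reading the template 3'→5' as shown, RNA polymerase pairs each base (A→U, T→A, G↔C) to build mRNA 5'→3' directly.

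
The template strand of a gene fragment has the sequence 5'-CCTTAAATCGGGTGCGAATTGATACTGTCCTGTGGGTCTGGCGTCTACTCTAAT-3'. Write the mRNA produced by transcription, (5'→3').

The mRNA has the sequence of the coding strand (reverse complement of the template) with T→U. Reverse complement of CCTTAAATCGGGTGCGAATTGATACTGTCCTGTGGGTCTGGCGTCTACTCTAAT is ATTAGAGTAGACGCCAGACCCACAGGACAGTATCAATTCGCACCCGATTTAAGG; then T→U.

5'-AUUAGAGUAGACGCCAGACCCACAGGACAGUAUCAAUUCGCACCCGAUUUAAGG-3'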